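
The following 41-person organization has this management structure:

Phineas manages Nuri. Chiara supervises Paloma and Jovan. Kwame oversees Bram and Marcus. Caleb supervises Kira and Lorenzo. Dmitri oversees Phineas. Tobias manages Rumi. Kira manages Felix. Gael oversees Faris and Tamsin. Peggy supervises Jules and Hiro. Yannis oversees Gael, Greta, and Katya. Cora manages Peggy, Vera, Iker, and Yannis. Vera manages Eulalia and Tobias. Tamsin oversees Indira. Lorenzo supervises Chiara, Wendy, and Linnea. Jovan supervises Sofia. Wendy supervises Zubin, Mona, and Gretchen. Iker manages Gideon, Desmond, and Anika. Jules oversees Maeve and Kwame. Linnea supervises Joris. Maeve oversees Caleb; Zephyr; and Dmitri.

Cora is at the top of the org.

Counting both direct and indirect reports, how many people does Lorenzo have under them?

10

Lorenzo directly manages Chiara, Wendy, Linnea. Under Chiara: Jovan, Sofia, Paloma (3). Under Wendy: Gretchen, Mona, Zubin (3). Under Linnea: Joris (1). So Lorenzo's organization is 3 direct reports plus everyone under them: 4 + 4 + 2 = 10.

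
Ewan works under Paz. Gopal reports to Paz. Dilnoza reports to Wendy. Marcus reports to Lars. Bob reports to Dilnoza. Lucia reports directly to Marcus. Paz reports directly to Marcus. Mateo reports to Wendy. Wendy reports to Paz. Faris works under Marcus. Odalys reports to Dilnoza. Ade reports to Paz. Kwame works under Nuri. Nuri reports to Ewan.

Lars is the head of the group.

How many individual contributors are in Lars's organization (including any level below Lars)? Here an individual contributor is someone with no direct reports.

8

The people in Lars's organization with no one reporting to them are Lucia, Gopal, Ade, Kwame, Mateo, Odalys, Bob, Faris. That is 8.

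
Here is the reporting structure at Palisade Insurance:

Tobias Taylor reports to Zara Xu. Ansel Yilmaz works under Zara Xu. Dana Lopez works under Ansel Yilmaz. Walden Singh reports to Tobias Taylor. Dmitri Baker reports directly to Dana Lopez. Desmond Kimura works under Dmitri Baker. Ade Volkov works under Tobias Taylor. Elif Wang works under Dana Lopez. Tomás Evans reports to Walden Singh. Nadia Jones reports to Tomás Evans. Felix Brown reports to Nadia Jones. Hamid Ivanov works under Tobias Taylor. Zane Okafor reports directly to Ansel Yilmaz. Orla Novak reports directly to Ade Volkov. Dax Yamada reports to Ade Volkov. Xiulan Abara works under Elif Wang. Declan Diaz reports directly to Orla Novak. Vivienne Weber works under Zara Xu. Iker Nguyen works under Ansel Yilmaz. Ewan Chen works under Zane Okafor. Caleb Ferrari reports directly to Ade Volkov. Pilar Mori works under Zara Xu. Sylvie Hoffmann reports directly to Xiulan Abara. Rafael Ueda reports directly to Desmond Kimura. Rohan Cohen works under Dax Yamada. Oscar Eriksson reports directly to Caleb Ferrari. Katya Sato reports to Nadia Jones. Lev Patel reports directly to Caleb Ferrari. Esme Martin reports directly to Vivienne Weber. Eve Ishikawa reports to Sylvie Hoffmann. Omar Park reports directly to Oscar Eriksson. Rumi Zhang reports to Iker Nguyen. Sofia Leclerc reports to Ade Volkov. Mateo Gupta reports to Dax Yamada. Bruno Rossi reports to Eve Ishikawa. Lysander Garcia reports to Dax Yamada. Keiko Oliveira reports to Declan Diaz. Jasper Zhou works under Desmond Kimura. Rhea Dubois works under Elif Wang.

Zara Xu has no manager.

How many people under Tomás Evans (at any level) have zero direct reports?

2

The people in Tomás Evans's organization with no one reporting to them are Katya Sato, Felix Brown. That is 2.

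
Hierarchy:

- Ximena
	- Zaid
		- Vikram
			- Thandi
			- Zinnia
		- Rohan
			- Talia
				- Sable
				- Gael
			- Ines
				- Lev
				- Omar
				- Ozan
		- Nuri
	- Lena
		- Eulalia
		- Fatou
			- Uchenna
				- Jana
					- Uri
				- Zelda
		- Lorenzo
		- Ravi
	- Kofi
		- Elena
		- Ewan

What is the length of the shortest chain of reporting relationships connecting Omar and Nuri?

4

Omar is 3 levels below Zaid, and Nuri is 1 level below Zaid (their lowest common manager). The shortest path runs up from Omar to Zaid and back down to Nuri: 3 + 1 = 4 links.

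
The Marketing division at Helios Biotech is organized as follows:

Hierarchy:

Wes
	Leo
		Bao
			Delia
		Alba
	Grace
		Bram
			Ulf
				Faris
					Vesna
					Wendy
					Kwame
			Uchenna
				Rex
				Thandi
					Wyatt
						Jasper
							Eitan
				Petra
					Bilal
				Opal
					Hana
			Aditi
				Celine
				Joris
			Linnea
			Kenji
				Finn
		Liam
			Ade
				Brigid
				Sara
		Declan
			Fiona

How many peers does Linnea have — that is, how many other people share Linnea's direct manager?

4

Linnea reports to Bram. Bram's other direct reports are Ulf, Uchenna, Aditi, Kenji — 4 peers.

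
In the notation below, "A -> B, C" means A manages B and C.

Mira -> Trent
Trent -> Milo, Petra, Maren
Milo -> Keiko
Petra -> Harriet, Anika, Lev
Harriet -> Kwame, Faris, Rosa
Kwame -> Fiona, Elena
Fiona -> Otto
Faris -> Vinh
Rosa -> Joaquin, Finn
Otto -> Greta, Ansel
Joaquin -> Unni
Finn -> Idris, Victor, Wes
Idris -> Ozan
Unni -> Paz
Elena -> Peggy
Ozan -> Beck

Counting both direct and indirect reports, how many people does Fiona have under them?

Fiona directly manages Otto. Under Otto: Ansel, Greta (2). That's 3 in total.

3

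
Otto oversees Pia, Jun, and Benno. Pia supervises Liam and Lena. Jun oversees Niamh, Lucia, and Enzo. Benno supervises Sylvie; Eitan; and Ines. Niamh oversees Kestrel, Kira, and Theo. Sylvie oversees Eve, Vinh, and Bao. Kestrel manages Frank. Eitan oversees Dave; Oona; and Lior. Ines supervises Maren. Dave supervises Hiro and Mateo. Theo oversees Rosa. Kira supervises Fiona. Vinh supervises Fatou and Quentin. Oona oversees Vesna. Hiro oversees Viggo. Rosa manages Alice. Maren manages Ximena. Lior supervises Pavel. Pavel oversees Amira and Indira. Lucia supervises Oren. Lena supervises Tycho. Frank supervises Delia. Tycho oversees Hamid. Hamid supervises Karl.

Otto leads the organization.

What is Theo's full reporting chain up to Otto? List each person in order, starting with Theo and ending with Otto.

Theo reports to Niamh. Niamh reports to Jun. Jun reports to Otto. Otto is at the top.

Theo -> Niamh -> Jun -> Otto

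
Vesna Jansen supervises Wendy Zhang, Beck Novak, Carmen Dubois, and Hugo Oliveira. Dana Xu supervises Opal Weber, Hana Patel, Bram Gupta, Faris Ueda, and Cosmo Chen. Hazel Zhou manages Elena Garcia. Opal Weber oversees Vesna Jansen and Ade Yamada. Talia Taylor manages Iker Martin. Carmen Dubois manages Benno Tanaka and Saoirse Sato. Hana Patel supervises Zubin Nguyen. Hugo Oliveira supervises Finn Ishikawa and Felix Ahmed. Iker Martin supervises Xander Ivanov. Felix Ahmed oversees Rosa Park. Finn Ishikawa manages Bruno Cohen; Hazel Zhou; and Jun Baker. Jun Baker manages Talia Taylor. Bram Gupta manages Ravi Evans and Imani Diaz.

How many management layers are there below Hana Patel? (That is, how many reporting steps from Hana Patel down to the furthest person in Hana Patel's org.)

The longest chain under Hana Patel runs Hana Patel → Zubin Nguyen, which is 1 level below Hana Patel.

1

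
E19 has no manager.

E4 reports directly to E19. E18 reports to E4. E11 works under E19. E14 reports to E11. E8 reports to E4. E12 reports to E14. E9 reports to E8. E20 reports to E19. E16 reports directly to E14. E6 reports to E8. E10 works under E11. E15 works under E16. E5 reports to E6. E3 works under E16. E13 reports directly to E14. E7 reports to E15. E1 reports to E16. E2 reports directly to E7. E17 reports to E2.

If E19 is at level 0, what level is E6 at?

3

Chain from E6 up to E19: E6 → E8 → E4 → E19. That is 3 steps up, so E6 is 3 levels below E19.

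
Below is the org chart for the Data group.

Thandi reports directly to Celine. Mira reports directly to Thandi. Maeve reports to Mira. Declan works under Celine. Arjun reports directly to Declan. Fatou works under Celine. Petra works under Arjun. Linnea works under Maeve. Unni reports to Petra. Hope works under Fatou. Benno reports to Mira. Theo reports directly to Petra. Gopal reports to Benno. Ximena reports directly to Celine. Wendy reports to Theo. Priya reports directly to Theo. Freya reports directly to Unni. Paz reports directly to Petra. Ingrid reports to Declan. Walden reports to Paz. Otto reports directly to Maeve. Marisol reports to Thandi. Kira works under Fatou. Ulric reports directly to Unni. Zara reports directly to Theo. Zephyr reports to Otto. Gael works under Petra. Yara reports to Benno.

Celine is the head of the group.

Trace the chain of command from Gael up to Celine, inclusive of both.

Gael -> Petra -> Arjun -> Declan -> Celine

Gael reports to Petra. Petra reports to Arjun. Arjun reports to Declan. Declan reports to Celine. Celine is at the top.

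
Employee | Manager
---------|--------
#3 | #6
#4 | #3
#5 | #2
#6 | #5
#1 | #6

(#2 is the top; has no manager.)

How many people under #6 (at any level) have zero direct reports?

2

The people in #6's organization with no one reporting to them are #1, #4. That is 2.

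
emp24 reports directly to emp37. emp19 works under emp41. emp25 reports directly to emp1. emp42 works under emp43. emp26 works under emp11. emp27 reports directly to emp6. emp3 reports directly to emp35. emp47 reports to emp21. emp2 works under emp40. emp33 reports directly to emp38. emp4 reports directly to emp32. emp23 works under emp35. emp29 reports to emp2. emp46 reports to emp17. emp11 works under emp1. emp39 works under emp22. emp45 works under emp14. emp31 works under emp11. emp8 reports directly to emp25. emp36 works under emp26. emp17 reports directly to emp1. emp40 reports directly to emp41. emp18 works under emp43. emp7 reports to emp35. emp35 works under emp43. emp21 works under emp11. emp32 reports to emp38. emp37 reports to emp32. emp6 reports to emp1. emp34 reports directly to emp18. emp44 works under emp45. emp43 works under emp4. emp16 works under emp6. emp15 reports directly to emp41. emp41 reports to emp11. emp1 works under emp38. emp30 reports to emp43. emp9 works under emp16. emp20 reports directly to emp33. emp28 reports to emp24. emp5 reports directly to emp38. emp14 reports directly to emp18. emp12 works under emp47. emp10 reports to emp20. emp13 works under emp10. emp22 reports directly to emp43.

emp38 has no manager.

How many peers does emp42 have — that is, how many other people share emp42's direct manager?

emp42 reports to emp43. emp43's other direct reports are emp18, emp35, emp22, emp30 — 4 peers.

4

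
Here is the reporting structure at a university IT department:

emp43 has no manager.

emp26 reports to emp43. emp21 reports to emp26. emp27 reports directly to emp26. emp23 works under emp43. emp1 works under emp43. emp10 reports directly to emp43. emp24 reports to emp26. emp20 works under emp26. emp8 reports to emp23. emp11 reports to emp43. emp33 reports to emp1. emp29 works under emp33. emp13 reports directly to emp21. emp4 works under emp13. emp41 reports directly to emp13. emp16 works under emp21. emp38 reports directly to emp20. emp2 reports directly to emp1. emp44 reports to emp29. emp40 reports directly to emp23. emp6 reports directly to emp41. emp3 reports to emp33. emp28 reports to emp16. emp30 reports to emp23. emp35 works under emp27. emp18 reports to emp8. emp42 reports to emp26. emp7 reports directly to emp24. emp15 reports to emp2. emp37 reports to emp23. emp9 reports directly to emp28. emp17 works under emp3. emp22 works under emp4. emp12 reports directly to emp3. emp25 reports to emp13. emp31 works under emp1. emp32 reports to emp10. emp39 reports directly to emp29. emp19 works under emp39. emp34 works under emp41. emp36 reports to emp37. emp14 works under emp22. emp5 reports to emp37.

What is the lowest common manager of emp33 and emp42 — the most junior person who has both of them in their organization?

emp43

emp33's chain of managers is emp1, emp43. emp42's chain of managers is emp26, emp43. The first manager that appears in both chains is emp43.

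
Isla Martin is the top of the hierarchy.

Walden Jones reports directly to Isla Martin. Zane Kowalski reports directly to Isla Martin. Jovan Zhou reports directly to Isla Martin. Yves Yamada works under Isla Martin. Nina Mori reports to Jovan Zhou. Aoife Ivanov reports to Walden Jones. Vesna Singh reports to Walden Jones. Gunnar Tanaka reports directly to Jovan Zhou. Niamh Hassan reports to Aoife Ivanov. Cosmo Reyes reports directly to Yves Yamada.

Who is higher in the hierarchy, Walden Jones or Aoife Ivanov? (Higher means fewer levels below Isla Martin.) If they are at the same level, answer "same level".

Walden Jones is 1 level below Isla Martin; Aoife Ivanov is 2. Walden Jones is higher.

Walden Jones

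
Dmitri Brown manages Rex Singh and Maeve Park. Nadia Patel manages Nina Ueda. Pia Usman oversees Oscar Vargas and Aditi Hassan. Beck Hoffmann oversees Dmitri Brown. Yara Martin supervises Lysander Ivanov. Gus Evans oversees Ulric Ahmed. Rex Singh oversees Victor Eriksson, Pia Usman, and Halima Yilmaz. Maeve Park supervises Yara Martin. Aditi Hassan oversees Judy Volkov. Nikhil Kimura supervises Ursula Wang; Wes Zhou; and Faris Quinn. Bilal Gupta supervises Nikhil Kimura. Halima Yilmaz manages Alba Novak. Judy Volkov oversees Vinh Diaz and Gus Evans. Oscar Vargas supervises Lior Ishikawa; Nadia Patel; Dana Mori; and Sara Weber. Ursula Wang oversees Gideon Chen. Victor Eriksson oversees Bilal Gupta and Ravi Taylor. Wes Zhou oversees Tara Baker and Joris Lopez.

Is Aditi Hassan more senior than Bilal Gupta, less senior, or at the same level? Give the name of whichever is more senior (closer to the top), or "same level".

Both Aditi Hassan and Bilal Gupta are 4 levels below Beck Hoffmann.

same level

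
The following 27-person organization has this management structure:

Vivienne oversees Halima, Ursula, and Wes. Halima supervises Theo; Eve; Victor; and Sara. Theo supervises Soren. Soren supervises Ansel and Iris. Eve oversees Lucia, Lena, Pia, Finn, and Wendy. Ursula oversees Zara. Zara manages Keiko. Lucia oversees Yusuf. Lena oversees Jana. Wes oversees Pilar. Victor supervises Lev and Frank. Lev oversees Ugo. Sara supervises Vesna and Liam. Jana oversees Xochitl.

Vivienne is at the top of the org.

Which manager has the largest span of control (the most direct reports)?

Direct-report counts: Vivienne has 3; Wes has 1; Ursula has 1; Zara has 1; Halima has 4; Sara has 2; Victor has 2; Lev has 1; Eve has 5; Lena has 1; Jana has 1; Lucia has 1; Theo has 1; Soren has 2. The largest is 5, held by Eve.

Eve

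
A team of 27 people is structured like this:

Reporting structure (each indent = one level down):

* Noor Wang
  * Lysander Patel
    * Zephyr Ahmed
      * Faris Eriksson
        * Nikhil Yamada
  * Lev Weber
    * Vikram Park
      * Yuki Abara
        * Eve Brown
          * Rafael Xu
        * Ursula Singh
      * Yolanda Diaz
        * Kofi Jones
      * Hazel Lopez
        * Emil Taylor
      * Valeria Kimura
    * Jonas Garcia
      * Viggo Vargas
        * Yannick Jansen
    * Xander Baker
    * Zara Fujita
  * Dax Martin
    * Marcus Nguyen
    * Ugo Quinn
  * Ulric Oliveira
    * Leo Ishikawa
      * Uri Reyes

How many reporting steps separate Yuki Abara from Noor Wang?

Chain from Yuki Abara up to Noor Wang: Yuki Abara → Vikram Park → Lev Weber → Noor Wang. That is 3 steps up, so Yuki Abara is 3 levels below Noor Wang.

3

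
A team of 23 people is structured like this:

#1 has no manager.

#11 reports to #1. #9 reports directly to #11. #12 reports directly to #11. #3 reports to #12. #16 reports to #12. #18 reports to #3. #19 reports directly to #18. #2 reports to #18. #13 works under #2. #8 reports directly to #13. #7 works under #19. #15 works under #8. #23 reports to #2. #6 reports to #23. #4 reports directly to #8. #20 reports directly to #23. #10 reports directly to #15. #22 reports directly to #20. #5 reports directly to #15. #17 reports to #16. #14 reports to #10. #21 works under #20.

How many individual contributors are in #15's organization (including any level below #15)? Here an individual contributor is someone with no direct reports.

The people in #15's organization with no one reporting to them are #5, #14. That is 2.

2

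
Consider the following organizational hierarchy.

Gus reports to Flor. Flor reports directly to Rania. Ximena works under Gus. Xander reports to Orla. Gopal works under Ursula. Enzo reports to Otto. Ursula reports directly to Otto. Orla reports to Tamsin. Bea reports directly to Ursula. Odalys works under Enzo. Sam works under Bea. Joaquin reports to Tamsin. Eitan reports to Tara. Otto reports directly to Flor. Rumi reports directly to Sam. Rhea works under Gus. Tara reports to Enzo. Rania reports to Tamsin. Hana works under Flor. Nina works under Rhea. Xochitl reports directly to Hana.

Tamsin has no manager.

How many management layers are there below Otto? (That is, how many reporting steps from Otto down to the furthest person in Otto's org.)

4

The longest chain under Otto runs Otto → Ursula → Bea → Sam → Rumi, which is 4 levels below Otto.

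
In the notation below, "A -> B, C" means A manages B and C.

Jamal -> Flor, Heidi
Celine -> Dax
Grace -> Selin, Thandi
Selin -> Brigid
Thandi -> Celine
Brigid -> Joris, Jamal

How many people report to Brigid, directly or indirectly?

4

Brigid directly manages Joris, Jamal. Joris has no reports. Under Jamal: Heidi, Flor (2). So Brigid's organization is 2 direct reports plus everyone under them: 1 + 3 = 4.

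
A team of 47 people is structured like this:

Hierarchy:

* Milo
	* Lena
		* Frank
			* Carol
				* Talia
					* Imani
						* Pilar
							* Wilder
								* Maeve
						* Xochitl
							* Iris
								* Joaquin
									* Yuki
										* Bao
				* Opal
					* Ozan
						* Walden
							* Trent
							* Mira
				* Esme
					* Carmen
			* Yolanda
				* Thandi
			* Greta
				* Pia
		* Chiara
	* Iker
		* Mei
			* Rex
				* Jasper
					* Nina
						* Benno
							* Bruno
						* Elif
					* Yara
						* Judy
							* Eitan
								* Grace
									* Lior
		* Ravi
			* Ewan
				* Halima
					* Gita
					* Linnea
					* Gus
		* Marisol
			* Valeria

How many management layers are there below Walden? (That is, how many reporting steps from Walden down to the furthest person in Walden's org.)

The longest chain under Walden runs Walden → Mira, which is 1 level below Walden.

1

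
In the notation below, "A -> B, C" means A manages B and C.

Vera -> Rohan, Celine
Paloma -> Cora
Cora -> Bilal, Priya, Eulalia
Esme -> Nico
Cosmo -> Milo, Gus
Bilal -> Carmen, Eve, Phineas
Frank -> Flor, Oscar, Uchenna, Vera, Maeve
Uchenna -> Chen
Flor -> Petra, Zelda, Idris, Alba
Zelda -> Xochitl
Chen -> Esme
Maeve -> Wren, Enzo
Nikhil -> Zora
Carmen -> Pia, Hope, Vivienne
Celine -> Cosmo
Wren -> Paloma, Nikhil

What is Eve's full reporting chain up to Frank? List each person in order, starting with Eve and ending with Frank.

Eve reports to Bilal. Bilal reports to Cora. Cora reports to Paloma. Paloma reports to Wren. Wren reports to Maeve. Maeve reports to Frank. Frank is at the top.

Eve -> Bilal -> Cora -> Paloma -> Wren -> Maeve -> Frank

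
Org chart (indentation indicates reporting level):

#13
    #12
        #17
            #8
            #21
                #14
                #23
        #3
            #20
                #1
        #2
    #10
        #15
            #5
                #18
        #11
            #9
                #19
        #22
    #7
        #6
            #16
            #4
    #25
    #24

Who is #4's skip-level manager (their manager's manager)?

#7

#4 reports to #6, and #6 reports to #7. So #4's skip-level manager is #7.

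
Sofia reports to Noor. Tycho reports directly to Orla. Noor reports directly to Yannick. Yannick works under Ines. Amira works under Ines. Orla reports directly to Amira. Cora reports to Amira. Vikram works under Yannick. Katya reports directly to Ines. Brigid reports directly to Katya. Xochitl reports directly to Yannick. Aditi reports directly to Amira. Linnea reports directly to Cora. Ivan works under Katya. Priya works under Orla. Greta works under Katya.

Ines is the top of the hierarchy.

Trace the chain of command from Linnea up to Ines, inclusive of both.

Linnea -> Cora -> Amira -> Ines

Linnea reports to Cora. Cora reports to Amira. Amira reports to Ines. Ines is at the top.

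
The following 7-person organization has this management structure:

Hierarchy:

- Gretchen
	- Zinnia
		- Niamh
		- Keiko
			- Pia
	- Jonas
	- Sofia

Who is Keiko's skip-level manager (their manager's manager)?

Gretchen

Keiko reports to Zinnia, and Zinnia reports to Gretchen. So Keiko's skip-level manager is Gretchen.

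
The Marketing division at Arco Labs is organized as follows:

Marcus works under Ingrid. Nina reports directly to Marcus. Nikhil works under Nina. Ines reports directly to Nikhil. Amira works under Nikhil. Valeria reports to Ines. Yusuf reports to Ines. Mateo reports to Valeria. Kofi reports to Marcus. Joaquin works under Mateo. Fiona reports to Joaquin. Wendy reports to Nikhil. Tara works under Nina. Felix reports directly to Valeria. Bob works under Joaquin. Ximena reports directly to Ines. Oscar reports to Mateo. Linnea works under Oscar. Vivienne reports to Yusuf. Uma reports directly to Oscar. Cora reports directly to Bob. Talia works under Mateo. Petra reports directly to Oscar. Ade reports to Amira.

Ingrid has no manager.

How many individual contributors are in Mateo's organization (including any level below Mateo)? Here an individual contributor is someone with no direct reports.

The people in Mateo's organization with no one reporting to them are Talia, Petra, Uma, Linnea, Cora, Fiona. That is 6.

6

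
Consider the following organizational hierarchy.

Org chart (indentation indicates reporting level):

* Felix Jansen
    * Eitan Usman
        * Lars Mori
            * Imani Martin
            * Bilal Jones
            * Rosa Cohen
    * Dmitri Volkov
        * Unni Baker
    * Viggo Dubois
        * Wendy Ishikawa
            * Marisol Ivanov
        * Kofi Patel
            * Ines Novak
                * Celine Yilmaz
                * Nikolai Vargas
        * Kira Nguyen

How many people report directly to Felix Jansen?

Felix Jansen directly manages Eitan Usman, Dmitri Volkov, Viggo Dubois. That is 3 direct reports.

3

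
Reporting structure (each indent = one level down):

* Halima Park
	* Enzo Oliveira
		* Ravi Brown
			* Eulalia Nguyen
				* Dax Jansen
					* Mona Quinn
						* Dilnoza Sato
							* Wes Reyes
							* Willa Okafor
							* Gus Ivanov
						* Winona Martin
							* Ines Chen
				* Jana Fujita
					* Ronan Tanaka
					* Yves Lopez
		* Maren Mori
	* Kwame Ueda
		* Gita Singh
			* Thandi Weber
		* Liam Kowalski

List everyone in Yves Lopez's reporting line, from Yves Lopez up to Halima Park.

Yves Lopez -> Jana Fujita -> Eulalia Nguyen -> Ravi Brown -> Enzo Oliveira -> Halima Park

Yves Lopez reports to Jana Fujita. Jana Fujita reports to Eulalia Nguyen. Eulalia Nguyen reports to Ravi Brown. Ravi Brown reports to Enzo Oliveira. Enzo Oliveira reports to Halima Park. Halima Park is at the top.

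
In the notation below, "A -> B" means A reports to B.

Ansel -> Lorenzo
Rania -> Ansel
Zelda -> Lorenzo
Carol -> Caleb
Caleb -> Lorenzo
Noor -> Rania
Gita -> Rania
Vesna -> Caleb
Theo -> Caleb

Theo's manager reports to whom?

Lorenzo

Theo reports to Caleb, and Caleb reports to Lorenzo. So Theo's skip-level manager is Lorenzo.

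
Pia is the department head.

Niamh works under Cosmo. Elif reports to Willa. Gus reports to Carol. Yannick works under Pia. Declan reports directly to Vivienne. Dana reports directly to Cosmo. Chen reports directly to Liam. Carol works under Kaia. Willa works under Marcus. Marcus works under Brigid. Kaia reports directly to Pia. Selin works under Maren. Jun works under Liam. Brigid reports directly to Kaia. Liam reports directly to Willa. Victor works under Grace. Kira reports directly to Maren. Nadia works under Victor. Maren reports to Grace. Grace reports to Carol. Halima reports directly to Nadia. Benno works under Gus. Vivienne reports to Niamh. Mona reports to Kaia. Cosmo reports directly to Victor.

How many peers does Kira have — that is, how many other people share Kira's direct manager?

Kira reports to Maren. Maren's other direct reports are Selin — 1 peer.

1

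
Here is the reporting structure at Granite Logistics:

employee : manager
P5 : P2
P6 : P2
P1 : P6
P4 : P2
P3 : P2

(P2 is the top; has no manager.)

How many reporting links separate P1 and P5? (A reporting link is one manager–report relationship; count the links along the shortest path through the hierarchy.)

3

P1 is 2 levels below P2, and P5 is 1 level below P2 (their lowest common manager). The shortest path runs up from P1 to P2 and back down to P5: 2 + 1 = 3 links.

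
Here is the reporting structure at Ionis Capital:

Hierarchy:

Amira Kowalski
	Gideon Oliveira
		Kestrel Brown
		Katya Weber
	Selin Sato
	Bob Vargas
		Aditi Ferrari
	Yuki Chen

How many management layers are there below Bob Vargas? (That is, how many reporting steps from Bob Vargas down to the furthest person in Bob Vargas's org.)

The longest chain under Bob Vargas runs Bob Vargas → Aditi Ferrari, which is 1 level below Bob Vargas.

1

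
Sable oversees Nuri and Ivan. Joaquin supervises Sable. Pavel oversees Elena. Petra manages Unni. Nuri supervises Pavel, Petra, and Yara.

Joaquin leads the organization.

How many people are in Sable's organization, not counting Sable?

Sable directly manages Nuri, Ivan. Under Nuri: Pavel, Elena, Yara, Petra, Unni (5). Ivan has no reports. So Sable's organization is 2 direct reports plus everyone under them: 6 + 1 = 7.

7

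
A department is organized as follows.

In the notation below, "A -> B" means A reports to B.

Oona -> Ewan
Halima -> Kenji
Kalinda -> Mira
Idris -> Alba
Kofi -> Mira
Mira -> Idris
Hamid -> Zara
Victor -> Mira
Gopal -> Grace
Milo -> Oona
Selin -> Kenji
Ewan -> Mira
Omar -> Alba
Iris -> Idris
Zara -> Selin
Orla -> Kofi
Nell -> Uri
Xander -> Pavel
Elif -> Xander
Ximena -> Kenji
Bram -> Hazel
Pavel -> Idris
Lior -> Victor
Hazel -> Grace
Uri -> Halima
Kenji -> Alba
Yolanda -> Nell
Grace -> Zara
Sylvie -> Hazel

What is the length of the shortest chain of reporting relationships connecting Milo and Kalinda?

Milo is 3 levels below Mira, and Kalinda is 1 level below Mira (their lowest common manager). The shortest path runs up from Milo to Mira and back down to Kalinda: 3 + 1 = 4 links.

4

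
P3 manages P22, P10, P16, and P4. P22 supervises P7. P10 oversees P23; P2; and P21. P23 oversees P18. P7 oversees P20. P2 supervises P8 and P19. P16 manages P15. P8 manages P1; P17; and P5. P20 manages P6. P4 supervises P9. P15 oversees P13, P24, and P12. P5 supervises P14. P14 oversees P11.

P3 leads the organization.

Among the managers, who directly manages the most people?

Direct-report counts: P3 has 4; P4 has 1; P16 has 1; P15 has 3; P10 has 3; P2 has 2; P8 has 3; P5 has 1; P14 has 1; P23 has 1; P22 has 1; P7 has 1; P20 has 1. The largest is 4, held by P3.

P3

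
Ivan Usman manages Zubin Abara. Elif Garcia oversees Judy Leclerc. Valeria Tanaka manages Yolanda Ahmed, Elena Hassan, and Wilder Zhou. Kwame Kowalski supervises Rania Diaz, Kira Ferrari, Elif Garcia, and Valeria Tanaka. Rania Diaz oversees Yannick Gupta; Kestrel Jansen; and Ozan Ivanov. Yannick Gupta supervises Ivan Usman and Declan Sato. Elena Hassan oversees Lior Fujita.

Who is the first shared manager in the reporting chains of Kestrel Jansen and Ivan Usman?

Rania Diaz

Kestrel Jansen's chain of managers is Rania Diaz, Kwame Kowalski. Ivan Usman's chain of managers is Yannick Gupta, Rania Diaz, Kwame Kowalski. The first manager that appears in both chains is Rania Diaz.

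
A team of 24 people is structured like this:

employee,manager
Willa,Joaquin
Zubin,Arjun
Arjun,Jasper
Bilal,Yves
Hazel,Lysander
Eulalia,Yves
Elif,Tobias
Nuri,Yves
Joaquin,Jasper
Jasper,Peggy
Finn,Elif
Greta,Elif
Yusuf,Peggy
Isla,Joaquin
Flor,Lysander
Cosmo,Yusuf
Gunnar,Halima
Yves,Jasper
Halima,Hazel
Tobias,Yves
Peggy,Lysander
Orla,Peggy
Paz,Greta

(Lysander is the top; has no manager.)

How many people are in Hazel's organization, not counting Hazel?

Hazel directly manages Halima. Under Halima: Gunnar (1). That's 2 in total.

2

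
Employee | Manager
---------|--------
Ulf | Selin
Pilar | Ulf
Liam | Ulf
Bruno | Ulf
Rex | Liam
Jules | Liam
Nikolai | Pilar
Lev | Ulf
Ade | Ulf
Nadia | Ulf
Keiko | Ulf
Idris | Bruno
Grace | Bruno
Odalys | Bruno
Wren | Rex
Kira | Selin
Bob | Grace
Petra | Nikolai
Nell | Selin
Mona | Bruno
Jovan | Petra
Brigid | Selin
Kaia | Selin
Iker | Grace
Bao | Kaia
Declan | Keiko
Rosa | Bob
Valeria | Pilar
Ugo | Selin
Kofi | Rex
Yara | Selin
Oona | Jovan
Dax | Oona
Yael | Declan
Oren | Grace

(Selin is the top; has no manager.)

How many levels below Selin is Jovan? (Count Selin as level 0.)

Chain from Jovan up to Selin: Jovan → Petra → Nikolai → Pilar → Ulf → Selin. That is 5 steps up, so Jovan is 5 levels below Selin.

5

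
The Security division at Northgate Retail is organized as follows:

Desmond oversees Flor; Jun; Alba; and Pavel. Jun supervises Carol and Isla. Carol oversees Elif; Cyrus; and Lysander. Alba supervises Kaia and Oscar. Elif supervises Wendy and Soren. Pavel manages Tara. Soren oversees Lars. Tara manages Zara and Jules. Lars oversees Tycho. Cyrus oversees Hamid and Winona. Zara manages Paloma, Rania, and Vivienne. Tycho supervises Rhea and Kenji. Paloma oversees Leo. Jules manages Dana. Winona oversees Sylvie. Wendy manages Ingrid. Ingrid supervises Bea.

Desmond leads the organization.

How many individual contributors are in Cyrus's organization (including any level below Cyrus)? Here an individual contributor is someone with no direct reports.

The people in Cyrus's organization with no one reporting to them are Hamid, Sylvie. That is 2.

2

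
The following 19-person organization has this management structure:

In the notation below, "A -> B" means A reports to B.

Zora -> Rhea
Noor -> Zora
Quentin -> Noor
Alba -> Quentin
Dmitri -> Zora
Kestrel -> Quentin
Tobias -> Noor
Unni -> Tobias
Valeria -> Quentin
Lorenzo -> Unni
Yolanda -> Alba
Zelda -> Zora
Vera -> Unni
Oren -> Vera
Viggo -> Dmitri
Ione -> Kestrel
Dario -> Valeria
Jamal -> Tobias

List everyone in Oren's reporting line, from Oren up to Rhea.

Oren reports to Vera. Vera reports to Unni. Unni reports to Tobias. Tobias reports to Noor. Noor reports to Zora. Zora reports to Rhea. Rhea is at the top.

Oren -> Vera -> Unni -> Tobias -> Noor -> Zora -> Rhea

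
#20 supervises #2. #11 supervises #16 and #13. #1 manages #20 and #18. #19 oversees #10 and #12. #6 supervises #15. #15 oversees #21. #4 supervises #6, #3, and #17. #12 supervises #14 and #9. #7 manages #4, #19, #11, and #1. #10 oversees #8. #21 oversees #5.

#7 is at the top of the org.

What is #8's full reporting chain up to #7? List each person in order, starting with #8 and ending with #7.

#8 -> #10 -> #19 -> #7

#8 reports to #10. #10 reports to #19. #19 reports to #7. #7 is at the top.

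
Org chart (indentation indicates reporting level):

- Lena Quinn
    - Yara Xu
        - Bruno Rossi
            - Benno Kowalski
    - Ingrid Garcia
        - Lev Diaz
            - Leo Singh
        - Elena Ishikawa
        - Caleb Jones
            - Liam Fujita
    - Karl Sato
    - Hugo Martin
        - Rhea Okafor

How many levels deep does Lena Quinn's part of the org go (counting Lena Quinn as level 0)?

3

The longest chain under Lena Quinn runs Lena Quinn → Ingrid Garcia → Caleb Jones → Liam Fujita, which is 3 levels below Lena Quinn.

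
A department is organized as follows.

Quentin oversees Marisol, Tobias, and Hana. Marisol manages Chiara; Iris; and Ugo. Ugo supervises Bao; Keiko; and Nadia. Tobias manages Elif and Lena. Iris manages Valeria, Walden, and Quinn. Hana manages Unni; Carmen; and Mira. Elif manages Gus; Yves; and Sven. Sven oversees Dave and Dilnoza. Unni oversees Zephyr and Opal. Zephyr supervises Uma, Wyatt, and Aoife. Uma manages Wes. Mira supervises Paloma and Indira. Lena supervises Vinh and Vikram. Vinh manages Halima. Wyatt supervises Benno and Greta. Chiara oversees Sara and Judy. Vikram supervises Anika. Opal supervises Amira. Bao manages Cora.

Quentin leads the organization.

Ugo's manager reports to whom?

Ugo reports to Marisol, and Marisol reports to Quentin. So Ugo's skip-level manager is Quentin.

Quentin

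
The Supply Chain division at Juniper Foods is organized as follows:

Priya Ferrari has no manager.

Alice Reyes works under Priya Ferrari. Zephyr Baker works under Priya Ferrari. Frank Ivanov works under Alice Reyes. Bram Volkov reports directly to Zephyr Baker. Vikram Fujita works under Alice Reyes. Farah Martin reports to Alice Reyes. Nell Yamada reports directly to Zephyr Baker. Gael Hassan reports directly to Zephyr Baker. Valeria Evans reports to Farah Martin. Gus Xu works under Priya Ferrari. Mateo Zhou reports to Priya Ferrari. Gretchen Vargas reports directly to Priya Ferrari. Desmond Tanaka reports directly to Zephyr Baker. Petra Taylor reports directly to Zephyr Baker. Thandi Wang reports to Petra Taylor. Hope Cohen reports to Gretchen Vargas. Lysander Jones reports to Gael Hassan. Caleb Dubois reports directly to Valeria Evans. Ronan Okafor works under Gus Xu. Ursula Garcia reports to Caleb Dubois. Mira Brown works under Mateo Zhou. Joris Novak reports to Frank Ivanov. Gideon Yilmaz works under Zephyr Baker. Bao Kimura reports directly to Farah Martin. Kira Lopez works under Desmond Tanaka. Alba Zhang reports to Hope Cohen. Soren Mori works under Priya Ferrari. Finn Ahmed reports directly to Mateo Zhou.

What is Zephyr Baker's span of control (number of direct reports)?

6

Zephyr Baker directly manages Bram Volkov, Nell Yamada, Gael Hassan, Desmond Tanaka, Petra Taylor, Gideon Yilmaz. That is 6 direct reports.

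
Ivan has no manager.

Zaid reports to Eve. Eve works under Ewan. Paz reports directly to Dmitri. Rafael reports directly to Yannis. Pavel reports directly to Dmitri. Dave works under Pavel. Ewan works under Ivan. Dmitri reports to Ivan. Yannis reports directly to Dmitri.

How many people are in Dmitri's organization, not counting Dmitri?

Dmitri directly manages Paz, Yannis, Pavel. Paz has no reports. Under Yannis: Rafael (1). Under Pavel: Dave (1). So Dmitri's organization is 3 direct reports plus everyone under them: 1 + 2 + 2 = 5.

5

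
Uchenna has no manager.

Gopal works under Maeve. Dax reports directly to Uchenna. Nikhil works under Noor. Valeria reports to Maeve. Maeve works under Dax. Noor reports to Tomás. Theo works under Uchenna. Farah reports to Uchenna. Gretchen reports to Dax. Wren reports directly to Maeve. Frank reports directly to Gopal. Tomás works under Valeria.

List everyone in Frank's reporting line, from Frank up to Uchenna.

Frank -> Gopal -> Maeve -> Dax -> Uchenna

Frank reports to Gopal. Gopal reports to Maeve. Maeve reports to Dax. Dax reports to Uchenna. Uchenna is at the top.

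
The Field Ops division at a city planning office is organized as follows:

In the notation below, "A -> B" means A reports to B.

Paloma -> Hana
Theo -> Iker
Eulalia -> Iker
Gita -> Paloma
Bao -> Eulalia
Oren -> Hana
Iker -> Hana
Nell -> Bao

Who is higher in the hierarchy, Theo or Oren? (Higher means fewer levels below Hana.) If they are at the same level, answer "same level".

Oren

Theo is 2 levels below Hana; Oren is 1. Oren is higher.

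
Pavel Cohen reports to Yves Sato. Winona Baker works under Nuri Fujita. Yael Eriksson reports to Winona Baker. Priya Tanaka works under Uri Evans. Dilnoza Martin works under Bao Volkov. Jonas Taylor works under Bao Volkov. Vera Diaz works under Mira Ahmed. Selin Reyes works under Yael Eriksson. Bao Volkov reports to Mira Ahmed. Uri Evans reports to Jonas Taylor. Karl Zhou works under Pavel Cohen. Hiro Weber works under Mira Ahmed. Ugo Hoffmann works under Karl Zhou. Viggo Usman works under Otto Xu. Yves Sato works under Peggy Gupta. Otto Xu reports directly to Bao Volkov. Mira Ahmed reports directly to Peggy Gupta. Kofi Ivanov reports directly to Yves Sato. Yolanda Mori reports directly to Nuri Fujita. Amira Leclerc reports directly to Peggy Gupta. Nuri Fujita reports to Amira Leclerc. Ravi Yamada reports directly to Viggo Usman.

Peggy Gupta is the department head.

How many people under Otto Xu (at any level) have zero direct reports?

The only person in Otto Xu's organization with no one reporting to them is Ravi Yamada. That is 1.

1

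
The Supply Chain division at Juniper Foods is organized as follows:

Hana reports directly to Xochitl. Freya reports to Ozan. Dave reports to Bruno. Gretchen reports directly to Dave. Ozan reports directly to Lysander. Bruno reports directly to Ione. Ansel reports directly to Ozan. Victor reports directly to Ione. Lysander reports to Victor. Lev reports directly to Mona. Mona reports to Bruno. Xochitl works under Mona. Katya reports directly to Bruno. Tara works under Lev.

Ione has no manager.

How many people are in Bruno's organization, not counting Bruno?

Bruno directly manages Dave, Katya, Mona. Under Dave: Gretchen (1). Katya has no reports. Under Mona: Xochitl, Hana, Lev, Tara (4). So Bruno's organization is 3 direct reports plus everyone under them: 2 + 1 + 5 = 8.

8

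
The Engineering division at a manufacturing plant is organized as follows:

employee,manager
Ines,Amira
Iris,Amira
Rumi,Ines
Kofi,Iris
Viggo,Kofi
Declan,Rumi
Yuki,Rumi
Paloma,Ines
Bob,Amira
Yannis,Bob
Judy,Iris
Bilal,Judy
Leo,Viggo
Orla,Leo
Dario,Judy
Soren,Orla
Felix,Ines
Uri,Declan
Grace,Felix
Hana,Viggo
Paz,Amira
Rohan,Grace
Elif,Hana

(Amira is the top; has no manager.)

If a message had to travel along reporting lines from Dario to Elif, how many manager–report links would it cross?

Dario is 2 levels below Iris, and Elif is 4 levels below Iris (their lowest common manager). The shortest path runs up from Dario to Iris and back down to Elif: 2 + 4 = 6 links.

6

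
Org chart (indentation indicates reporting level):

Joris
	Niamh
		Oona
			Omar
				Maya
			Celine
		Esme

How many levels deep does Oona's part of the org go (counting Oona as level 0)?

The longest chain under Oona runs Oona → Omar → Maya, which is 2 levels below Oona.

2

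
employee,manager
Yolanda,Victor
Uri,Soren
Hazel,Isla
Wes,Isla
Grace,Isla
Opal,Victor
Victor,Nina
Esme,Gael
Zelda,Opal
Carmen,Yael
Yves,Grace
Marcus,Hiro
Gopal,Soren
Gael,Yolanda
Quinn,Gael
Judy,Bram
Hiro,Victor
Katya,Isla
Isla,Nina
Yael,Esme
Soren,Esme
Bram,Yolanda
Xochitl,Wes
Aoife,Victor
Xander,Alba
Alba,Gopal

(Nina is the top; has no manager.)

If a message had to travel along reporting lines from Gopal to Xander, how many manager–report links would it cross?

2

Xander is in Gopal's organization: the chain from Xander up to Gopal is Xander → Alba → Gopal, which is 2 links.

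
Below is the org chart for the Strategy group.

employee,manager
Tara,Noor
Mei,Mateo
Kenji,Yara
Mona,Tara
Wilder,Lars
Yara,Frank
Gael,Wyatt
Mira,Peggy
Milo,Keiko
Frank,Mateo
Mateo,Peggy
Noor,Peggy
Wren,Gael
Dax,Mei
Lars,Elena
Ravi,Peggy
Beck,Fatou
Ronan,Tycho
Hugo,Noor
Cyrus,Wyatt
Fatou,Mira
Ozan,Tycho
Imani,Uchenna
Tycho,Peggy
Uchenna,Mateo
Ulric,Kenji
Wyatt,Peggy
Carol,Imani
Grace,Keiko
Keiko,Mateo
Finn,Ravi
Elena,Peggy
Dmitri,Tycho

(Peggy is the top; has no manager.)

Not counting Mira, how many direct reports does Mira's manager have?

Mira reports to Peggy. Peggy's other direct reports are Ravi, Wyatt, Tycho, Elena, Mateo, Noor — 6 peers.

6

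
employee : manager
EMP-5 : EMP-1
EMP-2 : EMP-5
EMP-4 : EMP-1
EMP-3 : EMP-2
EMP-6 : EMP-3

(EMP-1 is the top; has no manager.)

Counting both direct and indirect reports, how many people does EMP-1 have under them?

EMP-1 directly manages EMP-5, EMP-4. Under EMP-5: EMP-2, EMP-3, EMP-6 (3). EMP-4 has no reports. So EMP-1's organization is 2 direct reports plus everyone under them: 4 + 1 = 5.

5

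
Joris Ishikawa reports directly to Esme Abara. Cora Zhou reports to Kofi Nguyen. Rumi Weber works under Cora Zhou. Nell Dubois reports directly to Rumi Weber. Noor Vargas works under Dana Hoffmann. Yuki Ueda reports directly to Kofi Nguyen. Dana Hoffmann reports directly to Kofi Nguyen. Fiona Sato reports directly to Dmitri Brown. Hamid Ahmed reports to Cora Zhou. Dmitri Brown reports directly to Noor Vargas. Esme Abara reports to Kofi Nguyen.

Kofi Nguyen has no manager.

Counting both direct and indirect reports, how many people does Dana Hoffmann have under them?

Dana Hoffmann directly manages Noor Vargas. Under Noor Vargas: Dmitri Brown, Fiona Sato (2). That's 3 in total.

3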